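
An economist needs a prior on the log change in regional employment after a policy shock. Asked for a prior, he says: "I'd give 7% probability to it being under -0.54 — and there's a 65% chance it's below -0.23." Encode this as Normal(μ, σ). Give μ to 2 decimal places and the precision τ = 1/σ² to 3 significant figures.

μ = -0.29, τ = 36

For Normal(μ,σ), the p-quantile is μ + z_p·σ. Here z_{0.07} = -1.476, z_{0.65} = 0.3853.
So -0.54 = μ − 1.476σ and -0.23 = μ + 0.3853σ.
Subtracting: σ = (-0.23 − -0.54)/(0.3853 − (-1.476)) = 0.17.
Then μ = -0.54 − (-1.476)·0.17 = -0.29.
Precision τ = 1/σ² = 1/0.1666² = 36.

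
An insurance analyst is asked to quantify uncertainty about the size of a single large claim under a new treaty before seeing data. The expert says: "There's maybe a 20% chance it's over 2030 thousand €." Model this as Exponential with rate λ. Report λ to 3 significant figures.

λ ≈ 0.000793

P(T > 2030.0) = e^(−λ·2030.0) = 0.2, so λ = −ln(0.2)/2030.0 = 0.000793.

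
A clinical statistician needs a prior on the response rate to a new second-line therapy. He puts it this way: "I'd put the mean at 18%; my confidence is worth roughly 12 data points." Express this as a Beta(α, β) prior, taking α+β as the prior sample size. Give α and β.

Under the effective-sample-size interpretation, Beta(α, β) has prior mean α/(α+β) and prior sample size α+β.
So α+β = 12 and α/(α+β) = 0.18, giving α = 0.18·12 = 2.16 and β = 12 − 2.16 = 9.84.

α = 2.16, β = 9.84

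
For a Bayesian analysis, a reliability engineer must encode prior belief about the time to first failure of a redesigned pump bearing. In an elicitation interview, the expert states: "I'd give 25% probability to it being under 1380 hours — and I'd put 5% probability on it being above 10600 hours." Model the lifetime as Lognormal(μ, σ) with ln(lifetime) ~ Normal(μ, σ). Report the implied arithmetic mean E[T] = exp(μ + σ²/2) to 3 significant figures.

E[T] ≈ 3670 hours

If T ~ Lognormal(μ,σ) then ln T ~ Normal(μ,σ), so the p-quantile of ln T is μ + z_p·σ.
ln(1380) = 7.23 and ln(10600) = 9.269; z_{0.25} = -0.6745, z_{0.95} = 1.645.
σ = (9.269 − 7.23)/(1.645 − (-0.6745)) = 0.879.
μ = 7.23 − (-0.6745)·0.879 = 7.823.
E[T] = exp(μ + σ²/2) = exp(7.823 + 0.3863) = 3670 hours.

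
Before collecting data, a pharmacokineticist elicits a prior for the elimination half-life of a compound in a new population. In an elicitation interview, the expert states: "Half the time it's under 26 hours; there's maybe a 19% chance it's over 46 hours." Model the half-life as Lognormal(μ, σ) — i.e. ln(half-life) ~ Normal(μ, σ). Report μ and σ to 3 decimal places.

μ ≈ 3.258, σ ≈ 0.650

If T ~ Lognormal(μ,σ) then ln T ~ Normal(μ,σ), so the p-quantile of ln T is μ + z_p·σ.
ln(26) = 3.258 and ln(46) = 3.829; z_{0.5} = 0, z_{0.81} = 0.8779.
σ = (3.829 − 3.258)/(0.8779 − (0)) = 0.650.
μ = 3.258 − (0)·0.650 = 3.258.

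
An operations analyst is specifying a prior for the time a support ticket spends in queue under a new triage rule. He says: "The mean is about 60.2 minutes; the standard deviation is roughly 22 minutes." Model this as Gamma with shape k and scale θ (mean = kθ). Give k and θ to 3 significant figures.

For Gamma(k, scale θ): mean = kθ, variance = kθ², so CV = 1/√k.
CV = SD/mean = 22/60.2 = 0.3654, hence k = 1/CV² = 7.49.
Then θ = mean/k = 60.2/7.49 = 8.04.

k ≈ 7.49, θ ≈ 8.04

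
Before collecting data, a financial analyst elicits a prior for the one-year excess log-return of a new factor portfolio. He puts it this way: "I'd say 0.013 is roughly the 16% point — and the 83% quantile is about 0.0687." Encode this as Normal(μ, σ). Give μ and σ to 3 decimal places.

The p-quantile of Normal(μ,σ) is μ + z_p·σ, with z_{0.16} = -0.9945 and z_{0.83} = 0.9542.
Eliminate σ: μ = (z₂·x₁ − z₁·x₂)/(z₂ − z₁) = (0.9542·0.013 − (-0.9945)·0.0687)/1.949 = 0.041.
Then σ = (x₂ − x₁)/(z₂ − z₁) = (0.0687 − 0.013)/1.949 = 0.029.

μ = 0.041, σ = 0.029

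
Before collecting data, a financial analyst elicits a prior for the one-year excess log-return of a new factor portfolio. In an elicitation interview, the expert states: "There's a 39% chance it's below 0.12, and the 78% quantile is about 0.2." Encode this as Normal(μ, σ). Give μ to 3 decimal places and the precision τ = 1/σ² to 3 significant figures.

μ = 0.141, τ = 173

For Normal(μ,σ), the p-quantile is μ + z_p·σ. Here z_{0.39} = -0.2793, z_{0.78} = 0.7722.
So 0.12 = μ − 0.2793σ and 0.2 = μ + 0.7722σ.
Subtracting: σ = (0.2 − 0.12)/(0.7722 − (-0.2793)) = 0.076.
Then μ = 0.12 − (-0.2793)·0.076 = 0.141.
Precision τ = 1/σ² = 1/0.07608² = 173.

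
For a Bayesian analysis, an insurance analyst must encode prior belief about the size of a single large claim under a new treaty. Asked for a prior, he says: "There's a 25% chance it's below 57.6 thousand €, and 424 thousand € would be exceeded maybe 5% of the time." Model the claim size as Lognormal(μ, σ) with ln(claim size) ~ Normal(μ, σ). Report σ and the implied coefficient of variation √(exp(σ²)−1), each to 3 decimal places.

If T ~ Lognormal(μ,σ) then ln T ~ Normal(μ,σ), so the p-quantile of ln T is μ + z_p·σ.
ln(57.6) = 4.054 and ln(424) = 6.05; z_{0.25} = -0.6745, z_{0.95} = 1.645.
σ = (6.05 − 4.054)/(1.645 − (-0.6745)) = 0.861.
μ = 4.054 − (-0.6745)·0.861 = 4.634.
CV = √(exp(σ²)−1) = √(exp(0.7408)−1) = 1.048.

σ ≈ 0.861, CV ≈ 1.048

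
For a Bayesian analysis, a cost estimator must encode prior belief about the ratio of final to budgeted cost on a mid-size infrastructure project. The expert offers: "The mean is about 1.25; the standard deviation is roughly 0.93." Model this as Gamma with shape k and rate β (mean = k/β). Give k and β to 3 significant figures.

k ≈ 1.81, β ≈ 1.45

For Gamma(k, rate β): mean = k/β, variance = k/β², so CV = 1/√k.
CV = SD/mean = 0.93/1.25 = 0.744, hence k = 1/CV² = 1.81.
Then β = k/mean = 1.81/1.25 = 1.45.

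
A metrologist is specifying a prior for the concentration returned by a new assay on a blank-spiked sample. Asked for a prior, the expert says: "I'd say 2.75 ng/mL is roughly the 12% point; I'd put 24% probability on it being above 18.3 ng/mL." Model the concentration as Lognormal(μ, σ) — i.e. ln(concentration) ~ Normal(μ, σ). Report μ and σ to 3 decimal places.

μ ≈ 2.195, σ ≈ 1.007

If T ~ Lognormal(μ,σ) then ln T ~ Normal(μ,σ), so the p-quantile of ln T is μ + z_p·σ.
ln(2.75) = 1.012 and ln(18.3) = 2.907; z_{0.12} = -1.175, z_{0.76} = 0.7063.
σ = (2.907 − 1.012)/(0.7063 − (-1.175)) = 1.007.
μ = 1.012 − (-1.175)·1.007 = 2.195.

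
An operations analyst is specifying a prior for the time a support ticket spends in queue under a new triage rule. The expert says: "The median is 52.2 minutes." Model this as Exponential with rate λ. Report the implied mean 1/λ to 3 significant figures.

Exponential median = ln 2 / λ, so λ = ln 2 / 52.2 = 0.0133.
Mean = 1/λ = 75.3 minutes.

mean ≈ 75.3 minutes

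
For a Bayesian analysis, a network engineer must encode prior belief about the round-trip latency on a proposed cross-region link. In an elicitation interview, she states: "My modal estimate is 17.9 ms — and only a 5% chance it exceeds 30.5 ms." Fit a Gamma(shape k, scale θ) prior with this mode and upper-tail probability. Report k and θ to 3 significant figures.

Gamma(k,θ) with k>1 has mode (k−1)θ, so θ = 17.9/(k−1).
Need P(X < 30.5) = 0.95 with θ tied to k this way. Start at k = 2, θ = 17.9: P(X<30.5) ≈ 0.508.
Too low — raise k to concentrate. Iterating converges to k ≈ 10.8.
Then θ = 17.9/(10.8−1) ≈ 1.82.

k ≈ 10.8, θ ≈ 1.82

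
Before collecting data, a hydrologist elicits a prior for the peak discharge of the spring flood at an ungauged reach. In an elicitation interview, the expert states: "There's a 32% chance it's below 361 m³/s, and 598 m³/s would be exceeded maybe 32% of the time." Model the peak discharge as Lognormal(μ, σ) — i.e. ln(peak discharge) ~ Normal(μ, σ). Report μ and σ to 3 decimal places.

If T ~ Lognormal(μ,σ) then ln T ~ Normal(μ,σ), so the p-quantile of ln T is μ + z_p·σ.
ln(361) = 5.889 and ln(598) = 6.394; z_{0.32} = -0.4677, z_{0.68} = 0.4677.
σ = (6.394 − 5.889)/(0.4677 − (-0.4677)) = 0.540.
μ = 5.889 − (-0.4677)·0.540 = 6.141.

μ ≈ 6.141, σ ≈ 0.540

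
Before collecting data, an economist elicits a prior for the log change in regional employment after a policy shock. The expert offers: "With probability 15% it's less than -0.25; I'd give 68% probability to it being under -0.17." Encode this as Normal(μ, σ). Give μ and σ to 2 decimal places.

The p-quantile of Normal(μ,σ) is μ + z_p·σ, with z_{0.15} = -1.036 and z_{0.68} = 0.4677.
Eliminate σ: μ = (z₂·x₁ − z₁·x₂)/(z₂ − z₁) = (0.4677·-0.25 − (-1.036)·-0.17)/1.504 = -0.19.
Then σ = (x₂ − x₁)/(z₂ − z₁) = (-0.17 − -0.25)/1.504 = 0.05.

μ = -0.19, σ = 0.05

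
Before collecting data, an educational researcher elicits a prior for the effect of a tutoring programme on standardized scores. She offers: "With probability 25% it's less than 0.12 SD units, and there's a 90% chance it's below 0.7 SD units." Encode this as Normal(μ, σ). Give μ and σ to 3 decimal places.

The p-quantile of Normal(μ,σ) is μ + z_p·σ, with z_{0.25} = -0.6745 and z_{0.9} = 1.282.
Eliminate σ: μ = (z₂·x₁ − z₁·x₂)/(z₂ − z₁) = (1.282·0.12 − (-0.6745)·0.7)/1.956 = 0.320.
Then σ = (x₂ − x₁)/(z₂ − z₁) = (0.7 − 0.12)/1.956 = 0.297.

μ = 0.320, σ = 0.297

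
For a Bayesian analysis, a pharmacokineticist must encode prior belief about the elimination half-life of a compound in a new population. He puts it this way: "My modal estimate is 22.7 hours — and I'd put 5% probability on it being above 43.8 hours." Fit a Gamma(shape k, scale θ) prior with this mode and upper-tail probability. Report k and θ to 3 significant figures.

k ≈ 7.43, θ ≈ 3.53

Gamma(k,θ) with k>1 has mode (k−1)θ, so θ = 22.7/(k−1).
Need P(X < 43.8) = 0.95 with θ tied to k this way. Start at k = 2, θ = 22.7: P(X<43.8) ≈ 0.575.
Too low — raise k to concentrate. Iterating converges to k ≈ 7.43.
Then θ = 22.7/(7.43−1) ≈ 3.53.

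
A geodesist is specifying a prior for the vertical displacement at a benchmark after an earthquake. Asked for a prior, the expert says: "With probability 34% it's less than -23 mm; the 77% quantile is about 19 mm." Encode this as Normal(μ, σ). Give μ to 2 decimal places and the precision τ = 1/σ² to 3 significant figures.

μ = -7.95, τ = 0.000751

For Normal(μ,σ), the p-quantile is μ + z_p·σ. Here z_{0.34} = -0.4125, z_{0.77} = 0.7388.
So -23 = μ − 0.4125σ and 19 = μ + 0.7388σ.
Subtracting: σ = (19 − -23)/(0.7388 − (-0.4125)) = 36.48.
Then μ = -23 − (-0.4125)·36.48 = -7.95.
Precision τ = 1/σ² = 1/36.48² = 0.000751.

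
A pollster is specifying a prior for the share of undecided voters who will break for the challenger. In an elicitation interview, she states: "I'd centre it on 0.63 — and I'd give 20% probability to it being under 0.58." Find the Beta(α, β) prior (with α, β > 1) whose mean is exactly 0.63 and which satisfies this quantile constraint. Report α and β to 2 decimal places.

With mean 0.63 fixed, write α = 0.63s, β = 0.37s where s = α+β.
Need P(θ < 0.58) = 0.2 under Beta(0.63s, 0.37s). Normal approximation: (q−m)/√(m(1−m)/s) ≈ z_{0.2} = -0.842, so s ≈ 0.63·0.37·(-0.842)²/(0.58−0.63)² = 66.0.
At s = 66.0: P(θ<0.58) ≈ 0.198. Adjusting to match 0.2 gives s ≈ 65.09.
So α = 0.63·65.09 ≈ 41.01, β = 0.37·65.09 ≈ 24.08.

α ≈ 41.01, β ≈ 24.08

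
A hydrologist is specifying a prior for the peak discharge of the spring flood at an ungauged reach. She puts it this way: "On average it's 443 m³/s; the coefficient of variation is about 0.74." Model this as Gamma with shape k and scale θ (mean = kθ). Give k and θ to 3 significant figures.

k ≈ 1.83, θ ≈ 243

For Gamma(k, scale θ): mean = kθ, variance = kθ², so CV = 1/√k.
CV = 0.74, hence k = 1/CV² = 1.83.
Then θ = mean/k = 443/1.83 = 243.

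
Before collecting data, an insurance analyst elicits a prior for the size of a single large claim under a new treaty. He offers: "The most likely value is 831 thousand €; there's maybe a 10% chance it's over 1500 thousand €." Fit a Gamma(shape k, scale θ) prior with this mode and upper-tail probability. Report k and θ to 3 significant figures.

Gamma(k,θ) with k>1 has mode (k−1)θ, so θ = 831/(k−1).
Need P(X < 1500) = 0.9 with θ tied to k this way. Start at k = 2, θ = 831: P(X<1500) ≈ 0.539.
Too low — raise k to concentrate. Iterating converges to k ≈ 6.46.
Then θ = 831/(6.46−1) ≈ 152.

k ≈ 6.46, θ ≈ 152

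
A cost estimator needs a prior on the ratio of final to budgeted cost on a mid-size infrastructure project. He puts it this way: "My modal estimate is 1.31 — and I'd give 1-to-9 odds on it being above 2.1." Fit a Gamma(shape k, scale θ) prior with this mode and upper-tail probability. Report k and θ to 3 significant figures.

Gamma(k,θ) with k>1 has mode (k−1)θ, so θ = 1.31/(k−1).
Need P(X < 2.1) = 0.9 with θ tied to k this way. Start at k = 2, θ = 1.31: P(X<2.1) ≈ 0.476.
Too low — raise k to concentrate. Iterating converges to k ≈ 9.44.
Then θ = 1.31/(9.44−1) ≈ 0.155.

k ≈ 9.44, θ ≈ 0.155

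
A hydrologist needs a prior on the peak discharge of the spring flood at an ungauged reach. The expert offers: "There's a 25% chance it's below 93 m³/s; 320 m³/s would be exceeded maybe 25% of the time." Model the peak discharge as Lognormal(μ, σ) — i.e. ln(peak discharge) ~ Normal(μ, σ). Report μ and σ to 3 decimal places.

μ ≈ 5.150, σ ≈ 0.916

If T ~ Lognormal(μ,σ) then ln T ~ Normal(μ,σ), so the p-quantile of ln T is μ + z_p·σ.
ln(93) = 4.533 and ln(320) = 5.768; z_{0.25} = -0.6745, z_{0.75} = 0.6745.
σ = (5.768 − 4.533)/(0.6745 − (-0.6745)) = 0.916.
μ = 4.533 − (-0.6745)·0.916 = 5.150.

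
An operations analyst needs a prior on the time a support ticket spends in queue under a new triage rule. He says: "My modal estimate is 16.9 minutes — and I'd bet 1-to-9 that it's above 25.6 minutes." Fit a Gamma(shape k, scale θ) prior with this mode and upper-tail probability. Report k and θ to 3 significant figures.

k ≈ 11.8, θ ≈ 1.56

Gamma(k,θ) with k>1 has mode (k−1)θ, so θ = 16.9/(k−1).
Need P(X < 25.6) = 0.9 with θ tied to k this way. Start at k = 2, θ = 16.9: P(X<25.6) ≈ 0.447.
Too low — raise k to concentrate. Iterating converges to k ≈ 11.8.
Then θ = 16.9/(11.8−1) ≈ 1.56.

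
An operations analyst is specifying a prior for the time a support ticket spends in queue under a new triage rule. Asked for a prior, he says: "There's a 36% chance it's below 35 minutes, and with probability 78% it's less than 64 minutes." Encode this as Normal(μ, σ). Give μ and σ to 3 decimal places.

μ = 44.194, σ = 25.649

The p-quantile of Normal(μ,σ) is μ + z_p·σ, with z_{0.36} = -0.3585 and z_{0.78} = 0.7722.
Eliminate σ: μ = (z₂·x₁ − z₁·x₂)/(z₂ − z₁) = (0.7722·35 − (-0.3585)·64)/1.131 = 44.194.
Then σ = (x₂ − x₁)/(z₂ − z₁) = (64 − 35)/1.131 = 25.649.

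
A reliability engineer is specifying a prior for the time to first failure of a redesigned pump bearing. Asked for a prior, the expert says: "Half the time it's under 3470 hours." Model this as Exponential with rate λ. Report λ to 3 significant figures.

Exponential median = ln 2 / λ, so λ = ln 2 / 3470.0 = 0.0002.

λ ≈ 0.0002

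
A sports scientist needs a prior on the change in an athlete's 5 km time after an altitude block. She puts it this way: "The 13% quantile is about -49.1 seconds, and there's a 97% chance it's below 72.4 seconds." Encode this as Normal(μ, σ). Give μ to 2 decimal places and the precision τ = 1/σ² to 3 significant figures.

The p-quantile of Normal(μ,σ) is μ + z_p·σ, with z_{0.13} = -1.126 and z_{0.97} = 1.881.
Eliminate σ: μ = (z₂·x₁ − z₁·x₂)/(z₂ − z₁) = (1.881·-49.1 − (-1.126)·72.4)/3.007 = -3.59.
Then σ = (x₂ − x₁)/(z₂ − z₁) = (72.4 − -49.1)/3.007 = 40.40.
Precision τ = 1/σ² = 1/40.4² = 0.000613.

μ = -3.59, τ = 0.000613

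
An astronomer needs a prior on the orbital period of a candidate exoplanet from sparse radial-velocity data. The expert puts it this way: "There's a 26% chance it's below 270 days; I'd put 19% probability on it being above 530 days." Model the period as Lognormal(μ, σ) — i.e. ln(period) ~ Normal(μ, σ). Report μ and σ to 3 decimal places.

μ ≈ 5.884, σ ≈ 0.443

If T ~ Lognormal(μ,σ) then ln T ~ Normal(μ,σ), so the p-quantile of ln T is μ + z_p·σ.
ln(270) = 5.598 and ln(530) = 6.273; z_{0.26} = -0.6433, z_{0.81} = 0.8779.
σ = (6.273 − 5.598)/(0.8779 − (-0.6433)) = 0.443.
μ = 5.598 − (-0.6433)·0.443 = 5.884.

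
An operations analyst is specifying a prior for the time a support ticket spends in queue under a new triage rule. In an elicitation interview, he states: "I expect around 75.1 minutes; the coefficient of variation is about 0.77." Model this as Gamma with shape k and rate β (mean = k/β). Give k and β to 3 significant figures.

For Gamma(k, rate β): mean = k/β, variance = k/β², so CV = 1/√k.
CV = 0.77, hence k = 1/CV² = 1.69.
Then β = k/mean = 1.69/75.1 = 0.0225.

k ≈ 1.69, β ≈ 0.0225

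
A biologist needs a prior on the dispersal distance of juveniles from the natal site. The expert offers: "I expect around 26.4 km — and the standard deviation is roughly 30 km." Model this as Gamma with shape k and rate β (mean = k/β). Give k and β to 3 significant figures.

For Gamma(k, rate β): mean = k/β, variance = k/β², so CV = 1/√k.
CV = SD/mean = 30/26.4 = 1.136, hence k = 1/CV² = 0.774.
Then β = k/mean = 0.774/26.4 = 0.0293.

k ≈ 0.774, β ≈ 0.0293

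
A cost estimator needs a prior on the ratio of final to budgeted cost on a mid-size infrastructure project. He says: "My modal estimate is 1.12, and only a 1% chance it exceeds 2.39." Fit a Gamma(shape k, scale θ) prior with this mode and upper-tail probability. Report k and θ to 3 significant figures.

k ≈ 9.44, θ ≈ 0.133

Gamma(k,θ) with k>1 has mode (k−1)θ, so θ = 1.12/(k−1).
Need P(X < 2.39) = 0.99 with θ tied to k this way. Start at k = 2, θ = 1.12: P(X<2.39) ≈ 0.629.
Too low — raise k to concentrate. Iterating converges to k ≈ 9.44.
Then θ = 1.12/(9.44−1) ≈ 0.133.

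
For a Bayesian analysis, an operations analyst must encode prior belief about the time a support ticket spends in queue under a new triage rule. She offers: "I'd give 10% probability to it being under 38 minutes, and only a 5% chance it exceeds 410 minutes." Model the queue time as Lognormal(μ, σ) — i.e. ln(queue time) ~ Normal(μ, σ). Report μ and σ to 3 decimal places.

μ ≈ 4.679, σ ≈ 0.813

If T ~ Lognormal(μ,σ) then ln T ~ Normal(μ,σ), so the p-quantile of ln T is μ + z_p·σ.
ln(38) = 3.638 and ln(410) = 6.016; z_{0.1} = -1.282, z_{0.95} = 1.645.
σ = (6.016 − 3.638)/(1.645 − (-1.282)) = 0.813.
μ = 3.638 − (-1.282)·0.813 = 4.679.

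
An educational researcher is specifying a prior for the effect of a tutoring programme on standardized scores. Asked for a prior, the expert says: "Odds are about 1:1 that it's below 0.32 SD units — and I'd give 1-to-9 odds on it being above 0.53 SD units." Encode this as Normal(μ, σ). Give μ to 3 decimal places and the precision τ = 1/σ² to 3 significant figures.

The p-quantile of Normal(μ,σ) is μ + z_p·σ, with z_{0.5} = 0 and z_{0.9} = 1.282.
Eliminate σ: μ = (z₂·x₁ − z₁·x₂)/(z₂ − z₁) = (1.282·0.32 − (0)·0.53)/1.282 = 0.320.
Then σ = (x₂ − x₁)/(z₂ − z₁) = (0.53 − 0.32)/1.282 = 0.164.
Precision τ = 1/σ² = 1/0.1639² = 37.2.

μ = 0.320, τ = 37.2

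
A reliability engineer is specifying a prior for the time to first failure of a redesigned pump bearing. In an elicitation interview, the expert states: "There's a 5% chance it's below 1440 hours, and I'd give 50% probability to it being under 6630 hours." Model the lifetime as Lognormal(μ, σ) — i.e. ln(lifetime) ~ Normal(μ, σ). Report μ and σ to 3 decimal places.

μ ≈ 8.799, σ ≈ 0.928

If T ~ Lognormal(μ,σ) then ln T ~ Normal(μ,σ), so the p-quantile of ln T is μ + z_p·σ.
ln(1440) = 7.272 and ln(6630) = 8.799; z_{0.05} = -1.645, z_{0.5} = 0.
σ = (8.799 − 7.272)/(0 − (-1.645)) = 0.928.
μ = 7.272 − (-1.645)·0.928 = 8.799.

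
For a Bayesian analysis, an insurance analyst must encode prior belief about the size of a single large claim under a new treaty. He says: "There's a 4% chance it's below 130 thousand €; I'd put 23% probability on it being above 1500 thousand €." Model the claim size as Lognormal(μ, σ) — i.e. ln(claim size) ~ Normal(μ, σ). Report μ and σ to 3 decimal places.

If T ~ Lognormal(μ,σ) then ln T ~ Normal(μ,σ), so the p-quantile of ln T is μ + z_p·σ.
ln(130) = 4.868 and ln(1500) = 7.313; z_{0.04} = -1.751, z_{0.77} = 0.7388.
σ = (7.313 − 4.868)/(0.7388 − (-1.751)) = 0.982.
μ = 4.868 − (-1.751)·0.982 = 6.587.

μ ≈ 6.587, σ ≈ 0.982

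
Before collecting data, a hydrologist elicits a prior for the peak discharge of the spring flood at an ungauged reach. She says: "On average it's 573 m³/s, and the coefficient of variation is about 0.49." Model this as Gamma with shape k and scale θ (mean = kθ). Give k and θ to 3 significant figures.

k ≈ 4.16, θ ≈ 138

For Gamma(k, scale θ): mean = kθ, variance = kθ², so CV = 1/√k.
CV = 0.49, hence k = 1/CV² = 4.16.
Then θ = mean/k = 573/4.16 = 138.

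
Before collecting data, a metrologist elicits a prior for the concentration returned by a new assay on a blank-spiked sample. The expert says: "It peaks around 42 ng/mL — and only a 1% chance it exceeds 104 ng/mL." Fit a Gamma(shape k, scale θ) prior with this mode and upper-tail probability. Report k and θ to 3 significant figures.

Gamma(k,θ) with k>1 has mode (k−1)θ, so θ = 42/(k−1).
Need P(X < 104) = 0.99 with θ tied to k this way. Start at k = 2, θ = 42: P(X<104) ≈ 0.708.
Too low — raise k to concentrate. Iterating converges to k ≈ 6.72.
Then θ = 42/(6.72−1) ≈ 7.34.

k ≈ 6.72, θ ≈ 7.34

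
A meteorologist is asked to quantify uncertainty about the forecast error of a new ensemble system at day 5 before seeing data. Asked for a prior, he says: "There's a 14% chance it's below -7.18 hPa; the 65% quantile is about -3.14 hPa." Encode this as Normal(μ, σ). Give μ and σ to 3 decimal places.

For Normal(μ,σ), the p-quantile is μ + z_p·σ. Here z_{0.14} = -1.08, z_{0.65} = 0.3853.
So -7.18 = μ − 1.08σ and -3.14 = μ + 0.3853σ.
Subtracting: σ = (-3.14 − -7.18)/(0.3853 − (-1.08)) = 2.756.
Then μ = -7.18 − (-1.08)·2.756 = -4.202.

μ = -4.202, σ = 2.756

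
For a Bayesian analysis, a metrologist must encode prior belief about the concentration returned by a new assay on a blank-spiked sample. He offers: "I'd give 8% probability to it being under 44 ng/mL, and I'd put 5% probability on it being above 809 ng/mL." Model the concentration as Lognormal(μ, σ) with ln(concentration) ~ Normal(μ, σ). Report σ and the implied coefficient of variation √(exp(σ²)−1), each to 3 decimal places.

σ ≈ 0.955, CV ≈ 1.220

If T ~ Lognormal(μ,σ) then ln T ~ Normal(μ,σ), so the p-quantile of ln T is μ + z_p·σ.
ln(44) = 3.784 and ln(809) = 6.696; z_{0.08} = -1.405, z_{0.95} = 1.645.
σ = (6.696 − 3.784)/(1.645 − (-1.405)) = 0.955.
μ = 3.784 − (-1.405)·0.955 = 5.126.
CV = √(exp(σ²)−1) = √(exp(0.9114)−1) = 1.220.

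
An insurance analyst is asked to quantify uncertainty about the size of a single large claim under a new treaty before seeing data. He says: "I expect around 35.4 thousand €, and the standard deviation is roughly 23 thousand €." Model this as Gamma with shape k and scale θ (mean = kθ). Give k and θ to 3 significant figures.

k ≈ 2.37, θ ≈ 14.9

For Gamma(k, scale θ): mean = kθ, variance = kθ², so CV = 1/√k.
CV = SD/mean = 23/35.4 = 0.6497, hence k = 1/CV² = 2.37.
Then θ = mean/k = 35.4/2.37 = 14.9.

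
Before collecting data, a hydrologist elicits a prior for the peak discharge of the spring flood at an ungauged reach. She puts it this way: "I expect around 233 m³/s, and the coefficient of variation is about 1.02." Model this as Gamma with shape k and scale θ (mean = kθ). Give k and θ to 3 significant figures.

For Gamma(k, scale θ): mean = kθ, variance = kθ², so CV = 1/√k.
CV = 1.02, hence k = 1/CV² = 0.961.
Then θ = mean/k = 233/0.961 = 242.

k ≈ 0.961, θ ≈ 242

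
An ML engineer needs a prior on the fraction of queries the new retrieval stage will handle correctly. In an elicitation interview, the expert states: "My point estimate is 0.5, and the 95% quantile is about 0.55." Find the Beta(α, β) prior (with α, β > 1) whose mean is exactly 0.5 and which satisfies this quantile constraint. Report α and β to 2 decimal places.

α ≈ 134.85, β ≈ 134.85

With mean 0.5 fixed, write α = 0.5s, β = 0.5s where s = α+β.
Need P(θ < 0.55) = 0.95 under Beta(0.5s, 0.5s). Normal approximation: (q−m)/√(m(1−m)/s) ≈ z_{0.95} = 1.64, so s ≈ 0.5·0.5·(1.64)²/(0.55−0.5)² = 270.6.
At s = 270.6: P(θ<0.55) ≈ 0.950. Adjusting to match 0.95 gives s ≈ 269.70.
So α = 0.5·269.70 ≈ 134.85, β = 0.5·269.70 ≈ 134.85.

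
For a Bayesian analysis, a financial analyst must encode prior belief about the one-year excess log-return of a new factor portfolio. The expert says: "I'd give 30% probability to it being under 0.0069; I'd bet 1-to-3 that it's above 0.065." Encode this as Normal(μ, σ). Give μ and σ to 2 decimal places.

μ = 0.03, σ = 0.05

The p-quantile of Normal(μ,σ) is μ + z_p·σ, with z_{0.3} = -0.5244 and z_{0.75} = 0.6745.
Eliminate σ: μ = (z₂·x₁ − z₁·x₂)/(z₂ − z₁) = (0.6745·0.0069 − (-0.5244)·0.065)/1.199 = 0.03.
Then σ = (x₂ − x₁)/(z₂ − z₁) = (0.065 − 0.0069)/1.199 = 0.05.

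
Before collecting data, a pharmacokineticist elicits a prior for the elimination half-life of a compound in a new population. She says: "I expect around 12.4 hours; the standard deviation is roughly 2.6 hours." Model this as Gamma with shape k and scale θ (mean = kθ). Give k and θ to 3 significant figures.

For Gamma(k, scale θ): mean = kθ, variance = kθ², so CV = 1/√k.
CV = SD/mean = 2.6/12.4 = 0.2097, hence k = 1/CV² = 22.7.
Then θ = mean/k = 12.4/22.7 = 0.545.

k ≈ 22.7, θ ≈ 0.545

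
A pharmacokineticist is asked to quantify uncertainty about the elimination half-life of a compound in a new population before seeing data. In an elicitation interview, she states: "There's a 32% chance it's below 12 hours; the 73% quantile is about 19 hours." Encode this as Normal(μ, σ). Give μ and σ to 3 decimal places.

The p-quantile of Normal(μ,σ) is μ + z_p·σ, with z_{0.32} = -0.4677 and z_{0.73} = 0.6128.
Eliminate σ: μ = (z₂·x₁ − z₁·x₂)/(z₂ − z₁) = (0.6128·12 − (-0.4677)·19)/1.081 = 15.030.
Then σ = (x₂ − x₁)/(z₂ − z₁) = (19 − 12)/1.081 = 6.478.

μ = 15.030, σ = 6.478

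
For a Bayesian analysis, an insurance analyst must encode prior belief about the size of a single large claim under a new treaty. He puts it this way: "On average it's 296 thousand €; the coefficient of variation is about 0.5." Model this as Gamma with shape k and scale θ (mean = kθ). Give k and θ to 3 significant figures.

For Gamma(k, scale θ): mean = kθ, variance = kθ², so CV = 1/√k.
CV = 0.5, hence k = 1/CV² = 4.
Then θ = mean/k = 296/4 = 74.

k ≈ 4, θ ≈ 74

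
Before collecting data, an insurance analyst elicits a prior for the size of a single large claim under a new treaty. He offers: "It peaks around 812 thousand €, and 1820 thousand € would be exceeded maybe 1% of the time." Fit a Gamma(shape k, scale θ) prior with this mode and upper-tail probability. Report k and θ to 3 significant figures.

Gamma(k,θ) with k>1 has mode (k−1)θ, so θ = 812/(k−1).
Need P(X < 1820) = 0.99 with θ tied to k this way. Start at k = 2, θ = 812: P(X<1820) ≈ 0.655.
Too low — raise k to concentrate. Iterating converges to k ≈ 8.37.
Then θ = 812/(8.37−1) ≈ 110.

k ≈ 8.37, θ ≈ 110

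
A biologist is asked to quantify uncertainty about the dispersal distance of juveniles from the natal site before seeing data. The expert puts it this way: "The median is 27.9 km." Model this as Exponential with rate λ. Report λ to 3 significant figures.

Exponential median = ln 2 / λ, so λ = ln 2 / 27.9 = 0.0248.

λ ≈ 0.0248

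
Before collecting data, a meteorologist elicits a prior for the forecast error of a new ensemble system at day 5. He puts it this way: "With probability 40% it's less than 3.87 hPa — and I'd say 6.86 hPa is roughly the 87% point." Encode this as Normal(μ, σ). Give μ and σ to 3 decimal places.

For Normal(μ,σ), the p-quantile is μ + z_p·σ. Here z_{0.4} = -0.2533, z_{0.87} = 1.126.
So 3.87 = μ − 0.2533σ and 6.86 = μ + 1.126σ.
Subtracting: σ = (6.86 − 3.87)/(1.126 − (-0.2533)) = 2.167.
Then μ = 3.87 − (-0.2533)·2.167 = 4.419.

μ = 4.419, σ = 2.167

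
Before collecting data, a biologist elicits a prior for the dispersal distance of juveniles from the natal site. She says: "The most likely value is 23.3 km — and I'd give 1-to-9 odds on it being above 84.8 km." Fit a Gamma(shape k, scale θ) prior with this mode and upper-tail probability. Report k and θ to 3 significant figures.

k ≈ 2.12, θ ≈ 20.9

Gamma(k,θ) with k>1 has mode (k−1)θ, so θ = 23.3/(k−1).
Need P(X < 84.8) = 0.9 with θ tied to k this way. Start at k = 2, θ = 23.3: P(X<84.8) ≈ 0.878.
Too low — raise k to concentrate. Iterating converges to k ≈ 2.12.
Then θ = 23.3/(2.12−1) ≈ 20.9.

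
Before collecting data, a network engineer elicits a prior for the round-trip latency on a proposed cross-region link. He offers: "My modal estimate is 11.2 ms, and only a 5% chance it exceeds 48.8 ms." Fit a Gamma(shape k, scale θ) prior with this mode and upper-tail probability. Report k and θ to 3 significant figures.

k ≈ 2.14, θ ≈ 9.82

Gamma(k,θ) with k>1 has mode (k−1)θ, so θ = 11.2/(k−1).
Need P(X < 48.8) = 0.95 with θ tied to k this way. Start at k = 2, θ = 11.2: P(X<48.8) ≈ 0.931.
Too low — raise k to concentrate. Iterating converges to k ≈ 2.14.
Then θ = 11.2/(2.14−1) ≈ 9.82.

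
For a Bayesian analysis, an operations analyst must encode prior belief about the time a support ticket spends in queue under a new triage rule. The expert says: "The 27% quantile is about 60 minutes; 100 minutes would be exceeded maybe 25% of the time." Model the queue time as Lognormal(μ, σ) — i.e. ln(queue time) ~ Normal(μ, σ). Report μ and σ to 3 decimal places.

μ ≈ 4.338, σ ≈ 0.397

If T ~ Lognormal(μ,σ) then ln T ~ Normal(μ,σ), so the p-quantile of ln T is μ + z_p·σ.
ln(60) = 4.094 and ln(100) = 4.605; z_{0.27} = -0.6128, z_{0.75} = 0.6745.
σ = (4.605 − 4.094)/(0.6745 − (-0.6128)) = 0.397.
μ = 4.094 − (-0.6128)·0.397 = 4.338.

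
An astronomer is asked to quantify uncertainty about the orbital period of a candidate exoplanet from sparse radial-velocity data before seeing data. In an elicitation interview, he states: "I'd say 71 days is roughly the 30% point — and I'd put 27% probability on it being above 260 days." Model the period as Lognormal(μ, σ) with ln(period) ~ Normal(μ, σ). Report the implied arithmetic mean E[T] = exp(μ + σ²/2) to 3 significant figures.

E[T] ≈ 248 days

If T ~ Lognormal(μ,σ) then ln T ~ Normal(μ,σ), so the p-quantile of ln T is μ + z_p·σ.
ln(71) = 4.263 and ln(260) = 5.561; z_{0.3} = -0.5244, z_{0.73} = 0.6128.
σ = (5.561 − 4.263)/(0.6128 − (-0.5244)) = 1.141.
μ = 4.263 − (-0.5244)·1.141 = 4.861.
E[T] = exp(μ + σ²/2) = exp(4.861 + 0.6514) = 248 days.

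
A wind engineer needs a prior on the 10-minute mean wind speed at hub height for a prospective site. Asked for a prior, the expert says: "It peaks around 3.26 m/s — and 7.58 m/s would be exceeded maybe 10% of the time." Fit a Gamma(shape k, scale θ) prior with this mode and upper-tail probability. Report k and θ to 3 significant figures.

Gamma(k,θ) with k>1 has mode (k−1)θ, so θ = 3.26/(k−1).
Need P(X < 7.58) = 0.9 with θ tied to k this way. Start at k = 2, θ = 3.26: P(X<7.58) ≈ 0.675.
Too low — raise k to concentrate. Iterating converges to k ≈ 3.7.
Then θ = 3.26/(3.7−1) ≈ 1.21.

k ≈ 3.7, θ ≈ 1.21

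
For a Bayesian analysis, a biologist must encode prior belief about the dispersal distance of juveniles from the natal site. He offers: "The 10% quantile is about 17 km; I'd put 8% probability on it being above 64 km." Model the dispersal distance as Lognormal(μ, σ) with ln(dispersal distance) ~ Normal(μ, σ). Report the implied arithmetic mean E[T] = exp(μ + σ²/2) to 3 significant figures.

If T ~ Lognormal(μ,σ) then ln T ~ Normal(μ,σ), so the p-quantile of ln T is μ + z_p·σ.
ln(17) = 2.833 and ln(64) = 4.159; z_{0.1} = -1.282, z_{0.92} = 1.405.
σ = (4.159 − 2.833)/(1.405 − (-1.282)) = 0.493.
μ = 2.833 − (-1.282)·0.493 = 3.466.
E[T] = exp(μ + σ²/2) = exp(3.466 + 0.1217) = 36.1 km.

E[T] ≈ 36.1 km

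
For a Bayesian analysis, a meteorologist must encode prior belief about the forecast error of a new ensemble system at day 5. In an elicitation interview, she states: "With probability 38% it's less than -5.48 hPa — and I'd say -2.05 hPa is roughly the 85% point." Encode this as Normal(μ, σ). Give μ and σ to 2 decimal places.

μ = -4.70, σ = 2.56

The p-quantile of Normal(μ,σ) is μ + z_p·σ, with z_{0.38} = -0.3055 and z_{0.85} = 1.036.
Eliminate σ: μ = (z₂·x₁ − z₁·x₂)/(z₂ − z₁) = (1.036·-5.48 − (-0.3055)·-2.05)/1.342 = -4.70.
Then σ = (x₂ − x₁)/(z₂ − z₁) = (-2.05 − -5.48)/1.342 = 2.56.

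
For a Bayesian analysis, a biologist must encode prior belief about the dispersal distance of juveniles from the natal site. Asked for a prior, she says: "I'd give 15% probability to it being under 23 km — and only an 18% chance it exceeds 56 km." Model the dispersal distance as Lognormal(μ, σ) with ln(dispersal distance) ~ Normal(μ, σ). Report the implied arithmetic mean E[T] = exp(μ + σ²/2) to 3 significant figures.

If T ~ Lognormal(μ,σ) then ln T ~ Normal(μ,σ), so the p-quantile of ln T is μ + z_p·σ.
ln(23) = 3.135 and ln(56) = 4.025; z_{0.15} = -1.036, z_{0.82} = 0.9154.
σ = (4.025 − 3.135)/(0.9154 − (-1.036)) = 0.456.
μ = 3.135 − (-1.036)·0.456 = 3.608.
E[T] = exp(μ + σ²/2) = exp(3.608 + 0.1039) = 40.9 km.

E[T] ≈ 40.9 km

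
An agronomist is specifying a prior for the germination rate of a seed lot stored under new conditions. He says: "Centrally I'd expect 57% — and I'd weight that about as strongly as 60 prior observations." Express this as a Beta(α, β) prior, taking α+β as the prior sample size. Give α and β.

α = 34.2, β = 25.8

Under the effective-sample-size interpretation, Beta(α, β) has prior mean α/(α+β) and prior sample size α+β.
So α+β = 60 and α/(α+β) = 0.57, giving α = 0.57·60 = 34.2 and β = 60 − 34.2 = 25.8.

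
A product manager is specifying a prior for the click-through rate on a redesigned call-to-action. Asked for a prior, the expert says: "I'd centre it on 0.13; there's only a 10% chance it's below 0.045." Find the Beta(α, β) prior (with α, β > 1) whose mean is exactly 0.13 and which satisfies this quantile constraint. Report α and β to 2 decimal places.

α ≈ 2.50, β ≈ 16.70

With mean 0.13 fixed, write α = 0.13s, β = 0.87s where s = α+β.
Need P(θ < 0.045) = 0.1 under Beta(0.13s, 0.87s). Normal approximation: (q−m)/√(m(1−m)/s) ≈ z_{0.1} = -1.28, so s ≈ 0.13·0.87·(-1.28)²/(0.045−0.13)² = 25.7.
At s = 25.7: P(θ<0.045) ≈ 0.062. Adjusting to match 0.1 gives s ≈ 19.20.
So α = 0.13·19.20 ≈ 2.50, β = 0.87·19.20 ≈ 16.70.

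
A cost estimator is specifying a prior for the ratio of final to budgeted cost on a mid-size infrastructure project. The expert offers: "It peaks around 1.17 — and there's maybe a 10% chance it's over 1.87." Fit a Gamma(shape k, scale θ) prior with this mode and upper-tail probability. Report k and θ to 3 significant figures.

Gamma(k,θ) with k>1 has mode (k−1)θ, so θ = 1.17/(k−1).
Need P(X < 1.87) = 0.9 with θ tied to k this way. Start at k = 2, θ = 1.17: P(X<1.87) ≈ 0.475.
Too low — raise k to concentrate. Iterating converges to k ≈ 9.54.
Then θ = 1.17/(9.54−1) ≈ 0.137.

k ≈ 9.54, θ ≈ 0.137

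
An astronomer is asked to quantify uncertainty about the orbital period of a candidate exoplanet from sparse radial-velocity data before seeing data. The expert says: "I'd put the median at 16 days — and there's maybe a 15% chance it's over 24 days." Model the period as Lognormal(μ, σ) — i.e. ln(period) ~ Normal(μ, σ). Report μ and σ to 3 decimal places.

μ ≈ 2.773, σ ≈ 0.391

If T ~ Lognormal(μ,σ) then ln T ~ Normal(μ,σ), so the p-quantile of ln T is μ + z_p·σ.
ln(16) = 2.773 and ln(24) = 3.178; z_{0.5} = 0, z_{0.85} = 1.036.
σ = (3.178 − 2.773)/(1.036 − (0)) = 0.391.
μ = 2.773 − (0)·0.391 = 2.773.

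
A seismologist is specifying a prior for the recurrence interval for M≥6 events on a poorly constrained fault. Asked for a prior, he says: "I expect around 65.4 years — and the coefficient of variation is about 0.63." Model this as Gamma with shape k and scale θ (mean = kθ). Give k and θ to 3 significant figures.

k ≈ 2.52, θ ≈ 26

For Gamma(k, scale θ): mean = kθ, variance = kθ², so CV = 1/√k.
CV = 0.63, hence k = 1/CV² = 2.52.
Then θ = mean/k = 65.4/2.52 = 26.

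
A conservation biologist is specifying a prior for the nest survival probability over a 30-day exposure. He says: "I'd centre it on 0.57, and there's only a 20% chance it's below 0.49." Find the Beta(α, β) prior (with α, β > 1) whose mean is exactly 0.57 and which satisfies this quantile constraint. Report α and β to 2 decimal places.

α ≈ 15.34, β ≈ 11.57

With mean 0.57 fixed, write α = 0.57s, β = 0.43s where s = α+β.
Need P(θ < 0.49) = 0.2 under Beta(0.57s, 0.43s). Normal approximation: (q−m)/√(m(1−m)/s) ≈ z_{0.2} = -0.842, so s ≈ 0.57·0.43·(-0.842)²/(0.49−0.57)² = 27.1.
At s = 27.1: P(θ<0.49) ≈ 0.199. Adjusting to match 0.2 gives s ≈ 26.91.
So α = 0.57·26.91 ≈ 15.34, β = 0.43·26.91 ≈ 11.57.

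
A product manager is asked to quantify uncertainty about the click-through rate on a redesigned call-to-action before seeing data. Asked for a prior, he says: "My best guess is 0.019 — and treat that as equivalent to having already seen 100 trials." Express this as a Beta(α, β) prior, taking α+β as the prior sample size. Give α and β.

Under the effective-sample-size interpretation, Beta(α, β) has prior mean α/(α+β) and prior sample size α+β.
So α+β = 100 and α/(α+β) = 0.019, giving α = 0.019·100 = 1.9 and β = 100 − 1.9 = 98.1.

α = 1.9, β = 98.1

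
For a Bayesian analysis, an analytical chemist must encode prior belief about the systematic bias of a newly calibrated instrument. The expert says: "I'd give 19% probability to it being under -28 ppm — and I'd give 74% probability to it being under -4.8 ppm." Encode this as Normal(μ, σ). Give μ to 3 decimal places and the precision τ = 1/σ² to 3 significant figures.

μ = -14.611, τ = 0.0043

For Normal(μ,σ), the p-quantile is μ + z_p·σ. Here z_{0.19} = -0.8779, z_{0.74} = 0.6433.
So -28 = μ − 0.8779σ and -4.8 = μ + 0.6433σ.
Subtracting: σ = (-4.8 − -28)/(0.6433 − (-0.8779)) = 15.251.
Then μ = -28 − (-0.8779)·15.251 = -14.611.
Precision τ = 1/σ² = 1/15.25² = 0.0043.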